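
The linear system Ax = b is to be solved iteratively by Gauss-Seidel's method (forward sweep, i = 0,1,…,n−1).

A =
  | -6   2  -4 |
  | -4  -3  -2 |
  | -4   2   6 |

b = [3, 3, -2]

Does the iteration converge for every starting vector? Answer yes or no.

yes

Write A = D+L+U with D = diag(-6, -3, 6).
T_GS = -(D+L)⁻¹U: row 0 first, T[0,2] = -(-4)/(-6) = -0.6667; later rows by forward substitution.
  T[0,:] = [+0.0000 +0.3333 -0.6667]
  T[1,:] = [+0.0000 -0.4444 +0.2222]
  T[2,:] = [+0.0000 +0.3704 -0.5185]
eigenvalue magnitudes: 0.7707, 0.1922, 0.0000.
ρ(T) = max|λ| = 0.7707; 0.7707 < 1, so it converges for any x₀.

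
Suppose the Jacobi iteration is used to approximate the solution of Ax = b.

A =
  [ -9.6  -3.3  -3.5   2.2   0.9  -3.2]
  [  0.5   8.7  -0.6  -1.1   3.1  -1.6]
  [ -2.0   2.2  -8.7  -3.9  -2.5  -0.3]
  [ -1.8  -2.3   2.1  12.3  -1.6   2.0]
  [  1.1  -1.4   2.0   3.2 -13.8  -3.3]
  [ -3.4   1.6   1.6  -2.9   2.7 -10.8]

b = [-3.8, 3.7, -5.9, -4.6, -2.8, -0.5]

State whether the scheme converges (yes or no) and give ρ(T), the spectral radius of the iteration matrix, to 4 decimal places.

Diagonal D = diag(-9.6, 8.7, -8.7, 12.3, -13.8, -10.8); L, U strict lower/upper.
Jacobi T = -D⁻¹(L+U): T[4,5] = -(-3.3)/(-13.8) = -0.2391; T[4,4] = 0.
  T[0,:] = [+0.0000 -0.3438 -0.3646 +0.2292 +0.0938 -0.3333]
  T[1,:] = [-0.0575 +0.0000 +0.0690 +0.1264 -0.3563 +0.1839]
  T[2,:] = [-0.2299 +0.2529 +0.0000 -0.4483 -0.2874 -0.0345]
  T[3,:] = [+0.1463 +0.1870 -0.1707 +0.0000 +0.1301 -0.1626]
  T[4,:] = [+0.0797 -0.1014 +0.1449 +0.2319 +0.0000 -0.2391]
  T[5,:] = [-0.3148 +0.1481 +0.1481 -0.2685 +0.2500 +0.0000]
|λ(T)| sorted: 0.7816, 0.5557, 0.3648, 0.3648, 0.3435, 0.1517.
spectral radius ρ = 0.7816; 0.7816 < 1 ⇒ converges.

yes, ρ = 0.7816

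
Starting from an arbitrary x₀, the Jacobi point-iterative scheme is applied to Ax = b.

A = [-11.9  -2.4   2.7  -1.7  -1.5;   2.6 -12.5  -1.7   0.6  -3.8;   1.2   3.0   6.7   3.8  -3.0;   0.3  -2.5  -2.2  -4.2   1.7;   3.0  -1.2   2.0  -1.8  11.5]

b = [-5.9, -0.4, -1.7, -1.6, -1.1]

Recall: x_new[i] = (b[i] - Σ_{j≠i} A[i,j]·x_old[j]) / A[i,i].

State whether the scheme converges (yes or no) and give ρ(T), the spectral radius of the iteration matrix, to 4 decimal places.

yes, ρ = 0.6346

Write A = D+L+U with D = diag(-11.9, -12.5, 6.7, -4.2, 11.5).
Jacobi T = -D⁻¹(L+U): T[0,1] = -(-2.4)/(-11.9) = -0.2017; T[0,0] = 0.
  T[0,:] = [+0.0000  -0.2017  +0.2269  -0.1429  -0.1261]
  T[1,:] = [+0.2080  +0.0000  -0.1360  +0.0480  -0.3040]
  T[2,:] = [-0.1791  -0.4478  +0.0000  -0.5672  +0.4478]
  T[3,:] = [+0.0714  -0.5952  -0.5238  +0.0000  +0.4048]
  T[4,:] = [-0.2609  +0.1043  -0.1739  +0.1565  +0.0000]
moduli |λ_i(T)| = 0.6346, 0.4999, 0.4331, 0.4331, 0.2154.
ρ(T) = max|λ| = 0.6346; 0.6346 < 1: convergent.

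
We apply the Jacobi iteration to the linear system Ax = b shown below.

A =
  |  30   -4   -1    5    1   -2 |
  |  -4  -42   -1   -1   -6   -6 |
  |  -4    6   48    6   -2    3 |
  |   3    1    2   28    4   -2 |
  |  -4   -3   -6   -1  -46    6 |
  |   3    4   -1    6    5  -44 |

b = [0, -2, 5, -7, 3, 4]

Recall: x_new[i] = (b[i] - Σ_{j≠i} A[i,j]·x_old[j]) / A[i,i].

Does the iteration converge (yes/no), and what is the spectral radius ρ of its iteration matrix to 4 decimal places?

yes, ρ = 0.2884

Let D = diag(30, -42, 48, 28, -46, -44); L, U the strict triangles.
Jacobi T = -D⁻¹(L+U): T[3,1] = -(1)/(28) = -0.0357; T[3,3] = 0.
  T[0,:] = [+0.0000 +0.1333 +0.0333 -0.1667 -0.0333 +0.0667]
  T[1,:] = [-0.0952 +0.0000 -0.0238 -0.0238 -0.1429 -0.1429]
  T[2,:] = [+0.0833 -0.1250 +0.0000 -0.1250 +0.0417 -0.0625]
  T[3,:] = [-0.1071 -0.0357 -0.0714 +0.0000 -0.1429 +0.0714]
  T[4,:] = [-0.0870 -0.0652 -0.1304 -0.0217 +0.0000 +0.1304]
  T[5,:] = [+0.0682 +0.0909 -0.0227 +0.1364 +0.1136 +0.0000]
eigenvalue magnitudes: 0.2884, 0.1492, 0.1492, 0.1361, 0.1361, 0.1084.
ρ(T) = max|λ| = 0.2884; 0.2884 < 1, so it converges for any x₀.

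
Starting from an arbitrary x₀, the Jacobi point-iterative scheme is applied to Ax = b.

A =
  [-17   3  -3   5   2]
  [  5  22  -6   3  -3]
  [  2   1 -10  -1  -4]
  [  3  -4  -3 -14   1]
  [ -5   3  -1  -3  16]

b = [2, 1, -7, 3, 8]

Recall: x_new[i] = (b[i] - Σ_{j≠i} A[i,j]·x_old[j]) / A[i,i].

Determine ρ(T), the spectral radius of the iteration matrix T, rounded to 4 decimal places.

0.5544

A = D + L + U where D = diag(-17, 22, -10, -14, 16).
T_J = -D⁻¹(L+U): T[1,2] = -(-6)/(22) = +0.2727; T[1,1] = 0.
  T[0,:] = [+0.0000, +0.1765, -0.1765, +0.2941, +0.1176]
  T[1,:] = [-0.2273, +0.0000, +0.2727, -0.1364, +0.1364]
  T[2,:] = [+0.2000, +0.1000, +0.0000, -0.1000, -0.4000]
  T[3,:] = [+0.2143, -0.2857, -0.2143, +0.0000, +0.0714]
  T[4,:] = [+0.3125, -0.1875, +0.0625, +0.1875, +0.0000]
|eigenvalues of T|: 0.5544, 0.4297, 0.4297, 0.1624, 0.0367.
ρ(T) = max|λ| = 0.5544; 0.5544 < 1, so it converges for any x₀.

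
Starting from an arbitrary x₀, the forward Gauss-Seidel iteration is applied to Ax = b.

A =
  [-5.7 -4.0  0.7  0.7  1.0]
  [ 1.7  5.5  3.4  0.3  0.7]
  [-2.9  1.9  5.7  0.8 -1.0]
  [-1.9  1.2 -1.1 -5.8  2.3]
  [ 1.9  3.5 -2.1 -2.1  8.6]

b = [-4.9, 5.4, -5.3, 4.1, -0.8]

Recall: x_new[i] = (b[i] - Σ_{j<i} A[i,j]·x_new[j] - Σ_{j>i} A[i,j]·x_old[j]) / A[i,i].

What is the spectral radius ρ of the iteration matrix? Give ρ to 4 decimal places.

0.8531

Let D = diag(-5.7, 5.5, 5.7, -5.8, 8.6); L, U the strict triangles.
GS T = -(D+L)⁻¹U: row 0 first, T[0,4] = -(1)/(-5.7) = +0.1754; later rows by forward substitution.
  T[0,:] = [+0.0000 -0.7018 +0.1228 +0.1228 +0.1754]
  T[1,:] = [+0.0000 +0.2169 -0.6561 -0.0925 -0.1815]
  T[2,:] = [+0.0000 -0.4293 +0.2812 -0.0470 +0.3252]
  T[3,:] = [+0.0000 +0.3562 -0.2293 -0.0504 +0.2399]
  T[4,:] = [+0.0000 +0.0489 +0.2526 -0.0133 +0.1731]
|eigenvalues of T|: 0.8531, 0.3397, 0.1357, 0.1357, 0.0000.
spectral radius ρ = 0.8531; 0.8531 < 1 ⇒ converges.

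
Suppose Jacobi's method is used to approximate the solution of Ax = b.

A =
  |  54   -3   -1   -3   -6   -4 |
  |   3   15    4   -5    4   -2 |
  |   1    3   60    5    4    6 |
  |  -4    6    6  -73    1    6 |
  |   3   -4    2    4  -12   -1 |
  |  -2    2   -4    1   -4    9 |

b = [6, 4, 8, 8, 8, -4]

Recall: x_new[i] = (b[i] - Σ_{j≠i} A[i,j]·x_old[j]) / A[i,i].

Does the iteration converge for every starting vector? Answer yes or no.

A = D + L + U where D = diag(54, 15, 60, -73, -12, 9).
Jacobi T = -D⁻¹(L+U): T[1,4] = -(4)/(15) = -0.2667; T[1,1] = 0.
  T[0,:] = [+0.0000  +0.0556  +0.0185  +0.0556  +0.1111  +0.0741]
  T[1,:] = [-0.2000  +0.0000  -0.2667  +0.3333  -0.2667  +0.1333]
  T[2,:] = [-0.0167  -0.0500  +0.0000  -0.0833  -0.0667  -0.1000]
  T[3,:] = [-0.0548  +0.0822  +0.0822  +0.0000  +0.0137  +0.0822]
  T[4,:] = [+0.2500  -0.3333  +0.1667  +0.3333  +0.0000  -0.0833]
  T[5,:] = [+0.2222  -0.2222  +0.4444  -0.1111  +0.4444  +0.0000]
|roots of det(T-λI)|: 0.3863, 0.2993, 0.2993, 0.1265, 0.1265, 0.0620.
spectral radius ρ = 0.3863; 0.3863 < 1, so it converges for any x₀.

yes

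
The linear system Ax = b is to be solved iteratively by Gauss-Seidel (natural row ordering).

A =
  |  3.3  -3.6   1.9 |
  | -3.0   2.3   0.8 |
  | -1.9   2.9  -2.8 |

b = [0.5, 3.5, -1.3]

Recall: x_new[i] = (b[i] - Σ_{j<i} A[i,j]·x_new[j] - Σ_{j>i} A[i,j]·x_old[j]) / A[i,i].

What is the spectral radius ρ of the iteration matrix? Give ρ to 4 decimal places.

Write A = D+L+U with D = diag(3.3, 2.3, -2.8).
Gauss-Seidel: T = -(D+L)⁻¹U, row 0 first, T[0,2] = -(1.9)/(3.3) = -0.5758; later rows by forward substitution.
  T[0,:] = [+0.0000  +1.0909  -0.5758]
  T[1,:] = [+0.0000  +1.4229  -1.0988]
  T[2,:] = [+0.0000  +0.7335  -0.7474]
|λ(T)| sorted: 0.9474, 0.2718, 0.0000.
ρ(T) = max|λ| = 0.9474; 0.9474 < 1, so it converges for any x₀.

0.9474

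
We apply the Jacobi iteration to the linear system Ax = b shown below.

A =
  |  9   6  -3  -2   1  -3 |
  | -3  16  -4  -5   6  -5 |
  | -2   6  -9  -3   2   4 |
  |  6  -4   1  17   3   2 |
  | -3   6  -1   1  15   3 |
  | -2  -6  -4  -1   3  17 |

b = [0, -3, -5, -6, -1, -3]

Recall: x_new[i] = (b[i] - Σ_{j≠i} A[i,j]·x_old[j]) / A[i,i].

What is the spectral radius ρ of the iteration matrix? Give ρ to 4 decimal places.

0.8264

Diagonal D = diag(9, 16, -9, 17, 15, 17); L, U strict lower/upper.
Jacobi: T = -D⁻¹(L+U), T[3,1] = -(-4)/(17) = +0.2353; T[3,3] = 0.
  T[0,:] = [+0.0000 -0.6667 +0.3333 +0.2222 -0.1111 +0.3333]
  T[1,:] = [+0.1875 +0.0000 +0.2500 +0.3125 -0.3750 +0.3125]
  T[2,:] = [-0.2222 +0.6667 +0.0000 -0.3333 +0.2222 +0.4444]
  T[3,:] = [-0.3529 +0.2353 -0.0588 +0.0000 -0.1765 -0.1176]
  T[4,:] = [+0.2000 -0.4000 +0.0667 -0.0667 +0.0000 -0.2000]
  T[5,:] = [+0.1176 +0.3529 +0.2353 +0.0588 -0.1765 +0.0000]
|eigenvalues of T|: 0.8264, 0.6091, 0.6091, 0.4082, 0.3328, 0.1244.
ρ = 0.8264; 0.8264 < 1: convergent.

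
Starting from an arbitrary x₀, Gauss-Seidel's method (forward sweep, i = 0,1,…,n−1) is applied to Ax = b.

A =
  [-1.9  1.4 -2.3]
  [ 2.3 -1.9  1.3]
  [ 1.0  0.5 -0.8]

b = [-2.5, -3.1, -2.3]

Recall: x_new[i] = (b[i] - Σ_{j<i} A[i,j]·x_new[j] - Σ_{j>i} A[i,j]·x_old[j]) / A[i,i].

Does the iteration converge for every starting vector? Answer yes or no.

Diagonal D = diag(-1.9, -1.9, -0.8); L, U strict lower/upper.
Gauss-Seidel: T = -(D+L)⁻¹U, row 0 first, T[0,2] = -(-2.3)/(-1.9) = -1.2105; later rows by forward substitution.
  T[0,:] = [+0.0000 +0.7368 -1.2105]
  T[1,:] = [+0.0000 +0.8920 -0.7812]
  T[2,:] = [+0.0000 +1.4785 -2.0014]
|λ(T)| sorted: 1.5232, 0.4137, 0.0000.
ρ = 1.5232; 1.5232 > 1 ⇒ diverges.

no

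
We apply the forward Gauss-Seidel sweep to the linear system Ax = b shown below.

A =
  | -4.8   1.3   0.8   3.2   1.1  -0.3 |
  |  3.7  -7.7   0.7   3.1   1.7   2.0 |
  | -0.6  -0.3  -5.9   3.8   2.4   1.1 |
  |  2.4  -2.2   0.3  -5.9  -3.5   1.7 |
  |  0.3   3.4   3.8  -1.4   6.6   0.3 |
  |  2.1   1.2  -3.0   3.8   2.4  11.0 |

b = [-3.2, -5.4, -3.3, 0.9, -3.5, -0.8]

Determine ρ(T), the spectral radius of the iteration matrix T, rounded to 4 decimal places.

0.8788

Diagonal D = diag(-4.8, -7.7, -5.9, -5.9, 6.6, 11); L, U strict lower/upper.
Gauss-Seidel: T = -(D+L)⁻¹U, row 0 first, T[0,4] = -(1.1)/(-4.8) = +0.2292; later rows by forward substitution.
  T[0,:] = [+0.0000  +0.2708  +0.1667  +0.6667  +0.2292  -0.0625]
  T[1,:] = [+0.0000  +0.1301  +0.1710  +0.7229  +0.3309  +0.2297]
  T[2,:] = [+0.0000  -0.0342  -0.0256  +0.5395  +0.3666  +0.1811]
  T[3,:] = [+0.0000  +0.0599  +0.0027  +0.0290  -0.6047  +0.1863]
  T[4,:] = [+0.0000  -0.0470  -0.0803  -0.7072  -0.5203  -0.2257]
  T[5,:] = [+0.0000  -0.0857  -0.0409  +0.0853  +0.3426  +0.0212]
|λ(T)| sorted: 0.8788, 0.3847, 0.1863, 0.0360, 0.0360, 0.0000.
ρ = 0.8788; 0.8788 < 1 ⇒ converges.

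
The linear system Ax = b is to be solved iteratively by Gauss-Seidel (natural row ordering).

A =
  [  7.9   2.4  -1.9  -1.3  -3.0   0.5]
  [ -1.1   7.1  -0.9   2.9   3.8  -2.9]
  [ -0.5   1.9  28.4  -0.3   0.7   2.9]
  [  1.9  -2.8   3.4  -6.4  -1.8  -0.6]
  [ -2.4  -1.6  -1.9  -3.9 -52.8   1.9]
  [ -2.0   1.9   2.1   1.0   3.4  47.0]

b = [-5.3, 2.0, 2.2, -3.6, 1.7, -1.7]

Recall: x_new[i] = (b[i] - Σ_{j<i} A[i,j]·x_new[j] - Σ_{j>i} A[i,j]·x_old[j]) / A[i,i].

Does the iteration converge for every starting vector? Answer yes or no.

yes

Diagonal D = diag(7.9, 7.1, 28.4, -6.4, -52.8, 47); L, U strict lower/upper.
Gauss-Seidel: T = -(D+L)⁻¹U, row 0 first, T[0,5] = -(0.5)/(7.9) = -0.0633; later rows by forward substitution.
  T[0,:] = [+0.0000, -0.3038, +0.2405, +0.1646, +0.3797, -0.0633]
  T[1,:] = [+0.0000, -0.0471, +0.1640, -0.3830, -0.4764, +0.3986]
  T[2,:] = [+0.0000, -0.0022, -0.0067, +0.0391, +0.0139, -0.1299]
  T[3,:] = [+0.0000, -0.0708, -0.0039, +0.2372, +0.0473, -0.3560]
  T[4,:] = [+0.0000, +0.0205, -0.0154, -0.0148, -0.0068, +0.0577]
  T[5,:] = [+0.0000, -0.0109, +0.0051, +0.0168, +0.0343, -0.0096]
moduli |λ_i(T)| = 0.2647, 0.0931, 0.0931, 0.0357, 0.0021, 0.0000.
ρ(T) = max|λ| = 0.2647; 0.2647 < 1 ⇒ converges.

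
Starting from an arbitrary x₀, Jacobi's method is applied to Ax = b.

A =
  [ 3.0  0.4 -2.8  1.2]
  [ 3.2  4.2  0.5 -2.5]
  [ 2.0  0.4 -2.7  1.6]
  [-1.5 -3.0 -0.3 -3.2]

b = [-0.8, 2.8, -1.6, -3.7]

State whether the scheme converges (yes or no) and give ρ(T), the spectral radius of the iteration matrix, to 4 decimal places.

A = D + L + U where D = diag(3, 4.2, -2.7, -3.2).
Jacobi: T = -D⁻¹(L+U), T[3,1] = -(-3)/(-3.2) = -0.9375; T[3,3] = 0.
  T[0,:] = [+0.0000 -0.1333 +0.9333 -0.4000]
  T[1,:] = [-0.7619 +0.0000 -0.1190 +0.5952]
  T[2,:] = [+0.7407 +0.1481 +0.0000 +0.5926]
  T[3,:] = [-0.4688 -0.9375 -0.0938 +0.0000]
moduli |λ_i(T)| = 1.1544, 0.8529, 0.8522, 0.8522.
ρ = 1.1544; 1.1544 > 1, so it fails to converge.

no, ρ = 1.1544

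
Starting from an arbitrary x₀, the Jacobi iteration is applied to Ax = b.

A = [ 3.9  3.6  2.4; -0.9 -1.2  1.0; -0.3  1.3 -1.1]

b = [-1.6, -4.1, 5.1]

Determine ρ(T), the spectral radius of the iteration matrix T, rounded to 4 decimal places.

1.5293

Write A = D+L+U with D = diag(3.9, -1.2, -1.1).
T_J = -D⁻¹(L+U): T[0,1] = -(3.6)/(3.9) = -0.9231; T[0,0] = 0.
  T[0,:] = [+0.0000, -0.9231, -0.6154]
  T[1,:] = [-0.7500, +0.0000, +0.8333]
  T[2,:] = [-0.2727, +1.1818, +0.0000]
|roots of det(T-λI)|: 1.5293, 1.0661, 0.4632.
ρ(T) = max|λ| = 1.5293; 1.5293 > 1: divergent.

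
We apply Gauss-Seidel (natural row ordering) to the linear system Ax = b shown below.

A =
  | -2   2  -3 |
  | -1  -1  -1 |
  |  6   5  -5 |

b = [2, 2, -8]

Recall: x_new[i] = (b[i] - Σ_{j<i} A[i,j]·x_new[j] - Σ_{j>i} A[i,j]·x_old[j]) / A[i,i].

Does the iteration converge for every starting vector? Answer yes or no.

Write A = D+L+U with D = diag(-2, -1, -5).
Gauss-Seidel: T = -(D+L)⁻¹U, row 0 first, T[0,1] = -(2)/(-2) = +1.0000; later rows by forward substitution.
  T[0,:] = [+0.0000 +1.0000 -1.5000]
  T[1,:] = [+0.0000 -1.0000 +0.5000]
  T[2,:] = [+0.0000 +0.2000 -1.3000]
moduli |λ_i(T)| = 1.5000, 0.8000, 0.0000.
ρ = 1.5000; 1.5000 > 1 ⇒ diverges.

no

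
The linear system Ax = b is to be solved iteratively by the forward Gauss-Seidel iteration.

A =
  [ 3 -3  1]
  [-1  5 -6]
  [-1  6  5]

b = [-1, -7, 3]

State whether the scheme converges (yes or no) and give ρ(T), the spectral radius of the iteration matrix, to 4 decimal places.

Let D = diag(3, 5, 5); L, U the strict triangles.
Gauss-Seidel: T = -(D+L)⁻¹U, row 0 first, T[0,2] = -(1)/(3) = -0.3333; later rows by forward substitution.
  T[0,:] = [+0.0000  +1.0000  -0.3333]
  T[1,:] = [+0.0000  +0.2000  +1.1333]
  T[2,:] = [+0.0000  -0.0400  -1.4267]
eigenvalue magnitudes: 1.3983, 0.1716, 0.0000.
spectral radius ρ = 1.3983; 1.3983 > 1, so it fails to converge.

no, ρ = 1.3983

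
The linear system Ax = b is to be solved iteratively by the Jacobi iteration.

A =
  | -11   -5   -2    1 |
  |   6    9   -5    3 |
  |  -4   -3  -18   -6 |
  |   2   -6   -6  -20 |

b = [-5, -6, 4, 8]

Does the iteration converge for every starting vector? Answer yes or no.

yes

Split A = D + L + U, D = diag(-11, 9, -18, -20).
Jacobi: T = -D⁻¹(L+U), T[2,0] = -(-4)/(-18) = -0.2222; T[2,2] = 0.
  T[0,:] = [+0.0000, -0.4545, -0.1818, +0.0909]
  T[1,:] = [-0.6667, +0.0000, +0.5556, -0.3333]
  T[2,:] = [-0.2222, -0.1667, +0.0000, -0.3333]
  T[3,:] = [+0.1000, -0.3000, -0.3000, +0.0000]
|eigenvalues of T|: 0.7799, 0.4122, 0.4122, 0.0267.
ρ(T) = max|λ| = 0.7799; 0.7799 < 1, so it converges for any x₀.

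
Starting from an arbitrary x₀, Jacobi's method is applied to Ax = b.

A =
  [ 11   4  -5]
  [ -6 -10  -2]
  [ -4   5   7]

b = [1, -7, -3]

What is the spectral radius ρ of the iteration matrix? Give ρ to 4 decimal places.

0.9347

A = D + L + U where D = diag(11, -10, 7).
Jacobi T = -D⁻¹(L+U): T[0,2] = -(-5)/(11) = +0.4545; T[0,0] = 0.
  T[0,:] = [+0.0000  -0.3636  +0.4545]
  T[1,:] = [-0.6000  +0.0000  -0.2000]
  T[2,:] = [+0.5714  -0.7143  +0.0000]
moduli |λ_i(T)| = 0.9347, 0.5029, 0.5029.
spectral radius ρ = 0.9347; 0.9347 < 1 ⇒ converges.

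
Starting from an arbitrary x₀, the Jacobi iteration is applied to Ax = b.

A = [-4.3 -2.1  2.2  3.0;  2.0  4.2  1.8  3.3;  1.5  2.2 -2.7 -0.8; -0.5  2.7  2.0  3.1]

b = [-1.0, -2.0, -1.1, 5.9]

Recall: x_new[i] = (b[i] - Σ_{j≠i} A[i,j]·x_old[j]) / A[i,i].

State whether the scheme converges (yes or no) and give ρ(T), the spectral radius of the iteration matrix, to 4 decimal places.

A = D + L + U where D = diag(-4.3, 4.2, -2.7, 3.1).
Jacobi: T = -D⁻¹(L+U), T[3,1] = -(2.7)/(3.1) = -0.8710; T[3,3] = 0.
  T[0,:] = [+0.0000 -0.4884 +0.5116 +0.6977]
  T[1,:] = [-0.4762 +0.0000 -0.4286 -0.7857]
  T[2,:] = [+0.5556 +0.8148 +0.0000 -0.2963]
  T[3,:] = [+0.1613 -0.8710 -0.6452 +0.0000]
|roots of det(T-λI)|: 1.1426, 0.7072, 0.7072, 0.2513.
ρ = 1.1426; 1.1426 > 1, so it fails to converge.

no, ρ = 1.1426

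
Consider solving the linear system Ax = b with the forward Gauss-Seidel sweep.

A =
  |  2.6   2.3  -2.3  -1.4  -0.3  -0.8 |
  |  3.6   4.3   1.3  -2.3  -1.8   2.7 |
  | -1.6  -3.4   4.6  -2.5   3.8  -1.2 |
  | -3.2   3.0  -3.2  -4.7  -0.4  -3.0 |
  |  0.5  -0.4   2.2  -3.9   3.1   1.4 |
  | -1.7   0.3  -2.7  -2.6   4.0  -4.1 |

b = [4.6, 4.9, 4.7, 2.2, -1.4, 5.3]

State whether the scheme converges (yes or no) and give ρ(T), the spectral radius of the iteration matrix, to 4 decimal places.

no, ρ = 1.4396

Write A = D+L+U with D = diag(2.6, 4.3, 4.6, -4.7, 3.1, -4.1).
GS T = -(D+L)⁻¹U: row 0 first, T[0,3] = -(-1.4)/(2.6) = +0.5385; later rows by forward substitution.
  T[0,:] = [+0.0000, -0.8846, +0.8846, +0.5385, +0.1154, +0.3077]
  T[1,:] = [+0.0000, +0.7406, -1.0429, +0.0841, +0.3220, -0.8855]
  T[2,:] = [+0.0000, +0.2397, -0.4632, +0.7929, -0.5480, -0.2866]
  T[3,:] = [+0.0000, +0.9118, -0.9526, -0.8528, +0.4149, -1.2179]
  T[4,:] = [+0.0000, +1.2152, -1.1470, -1.7116, +0.9338, -1.9443]
  T[5,:] = [+0.0000, +0.8705, -0.6530, -1.8683, +0.9845, -1.1282]
moduli |λ_i(T)| = 1.4396, 0.4105, 0.4105, 0.3859, 0.0247, 0.0000.
ρ(T) = max|λ| = 1.4396; 1.4396 > 1: divergent.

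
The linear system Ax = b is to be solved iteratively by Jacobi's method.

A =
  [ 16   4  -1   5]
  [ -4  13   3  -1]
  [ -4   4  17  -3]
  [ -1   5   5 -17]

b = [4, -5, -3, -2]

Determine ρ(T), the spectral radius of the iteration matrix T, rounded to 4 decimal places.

0.5028

A = D + L + U where D = diag(16, 13, 17, -17).
T_J = -D⁻¹(L+U): T[1,0] = -(-4)/(13) = +0.3077; T[1,1] = 0.
  T[0,:] = [+0.0000  -0.2500  +0.0625  -0.3125]
  T[1,:] = [+0.3077  +0.0000  -0.2308  +0.0769]
  T[2,:] = [+0.2353  -0.2353  +0.0000  +0.1765]
  T[3,:] = [-0.0588  +0.2941  +0.2941  +0.0000]
|λ(T)| sorted: 0.5028, 0.3235, 0.3235, 0.2554.
ρ(T) = max|λ| = 0.5028; 0.5028 < 1: convergent.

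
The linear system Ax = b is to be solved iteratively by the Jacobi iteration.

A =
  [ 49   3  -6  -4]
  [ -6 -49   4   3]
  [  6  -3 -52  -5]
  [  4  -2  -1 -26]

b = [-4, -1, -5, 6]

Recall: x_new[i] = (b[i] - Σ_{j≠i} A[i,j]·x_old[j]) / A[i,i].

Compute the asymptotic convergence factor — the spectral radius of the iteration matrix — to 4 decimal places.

0.1778

Let D = diag(49, -49, -52, -26); L, U the strict triangles.
Jacobi T = -D⁻¹(L+U): T[0,3] = -(-4)/(49) = +0.0816; T[0,0] = 0.
  T[0,:] = [+0.0000  -0.0612  +0.1224  +0.0816]
  T[1,:] = [-0.1224  +0.0000  +0.0816  +0.0612]
  T[2,:] = [+0.1154  -0.0577  +0.0000  -0.0962]
  T[3,:] = [+0.1538  -0.0769  -0.0385  +0.0000]
|roots of det(T-λI)|: 0.1778, 0.1305, 0.0835, 0.0362.
spectral radius ρ = 0.1778; 0.1778 < 1: convergent.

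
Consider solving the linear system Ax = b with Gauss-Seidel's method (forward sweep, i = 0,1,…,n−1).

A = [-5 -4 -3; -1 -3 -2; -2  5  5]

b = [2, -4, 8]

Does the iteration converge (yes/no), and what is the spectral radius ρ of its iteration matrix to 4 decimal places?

Diagonal D = diag(-5, -3, 5); L, U strict lower/upper.
Gauss-Seidel: T = -(D+L)⁻¹U, row 0 first, T[0,2] = -(-3)/(-5) = -0.6000; later rows by forward substitution.
  T[0,:] = [+0.0000, -0.8000, -0.6000]
  T[1,:] = [+0.0000, +0.2667, -0.4667]
  T[2,:] = [+0.0000, -0.5867, +0.2267]
|roots of det(T-λI)|: 0.7703, 0.2770, 0.0000.
ρ = 0.7703; 0.7703 < 1, so it converges for any x₀.

yes, ρ = 0.7703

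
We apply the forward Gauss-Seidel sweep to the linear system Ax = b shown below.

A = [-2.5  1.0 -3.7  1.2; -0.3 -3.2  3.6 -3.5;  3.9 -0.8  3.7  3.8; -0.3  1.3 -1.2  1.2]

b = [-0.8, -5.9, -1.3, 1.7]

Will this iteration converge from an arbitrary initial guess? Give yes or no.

Write A = D+L+U with D = diag(-2.5, -3.2, 3.7, 1.2).
T_GS = -(D+L)⁻¹U: row 0 first, T[0,2] = -(-3.7)/(-2.5) = -1.4800; later rows by forward substitution.
  T[0,:] = [+0.0000  +0.4000  -1.4800  +0.4800]
  T[1,:] = [+0.0000  -0.0375  +1.2637  -1.1387]
  T[2,:] = [+0.0000  -0.4297  +1.8332  -1.7792]
  T[3,:] = [+0.0000  -0.2891  +0.0942  -0.4255]
|λ(T)| sorted: 1.6065, 0.4112, 0.1749, 0.0000.
ρ = 1.6065; 1.6065 > 1: divergent.

no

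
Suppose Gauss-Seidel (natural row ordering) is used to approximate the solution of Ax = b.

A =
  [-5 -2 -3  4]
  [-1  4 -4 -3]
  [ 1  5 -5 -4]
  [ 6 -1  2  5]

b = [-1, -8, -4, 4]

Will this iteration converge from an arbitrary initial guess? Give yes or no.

no

Write A = D+L+U with D = diag(-5, 4, -5, 5).
GS T = -(D+L)⁻¹U: row 0 first, T[0,2] = -(-3)/(-5) = -0.6000; later rows by forward substitution.
  T[0,:] = [+0.0000, -0.4000, -0.6000, +0.8000]
  T[1,:] = [+0.0000, -0.1000, +0.8500, +0.9500]
  T[2,:] = [+0.0000, -0.1800, +0.7300, +0.3100]
  T[3,:] = [+0.0000, +0.5320, +0.5980, -0.8940]
|roots of det(T-λI)|: 1.3471, 0.6322, 0.4509, 0.0000.
ρ = 1.3471; 1.3471 > 1: divergent.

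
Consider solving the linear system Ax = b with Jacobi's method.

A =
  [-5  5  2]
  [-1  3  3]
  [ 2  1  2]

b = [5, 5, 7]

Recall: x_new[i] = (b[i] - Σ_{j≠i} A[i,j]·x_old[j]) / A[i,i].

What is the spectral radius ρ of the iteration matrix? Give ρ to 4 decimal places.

1.1241

Split A = D + L + U, D = diag(-5, 3, 2).
Jacobi: T = -D⁻¹(L+U), T[2,1] = -(1)/(2) = -0.5000; T[2,2] = 0.
  T[0,:] = [+0.0000, +1.0000, +0.4000]
  T[1,:] = [+0.3333, +0.0000, -1.0000]
  T[2,:] = [-1.0000, -0.5000, +0.0000]
moduli |λ_i(T)| = 1.1241, 0.9112, 0.9112.
ρ = 1.1241; 1.1241 > 1 ⇒ diverges.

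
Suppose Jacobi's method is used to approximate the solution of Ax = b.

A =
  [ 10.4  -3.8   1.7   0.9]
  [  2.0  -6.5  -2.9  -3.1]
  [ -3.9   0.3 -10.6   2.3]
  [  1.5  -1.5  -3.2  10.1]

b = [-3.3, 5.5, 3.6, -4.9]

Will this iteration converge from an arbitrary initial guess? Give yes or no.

Write A = D+L+U with D = diag(10.4, -6.5, -10.6, 10.1).
T_J = -D⁻¹(L+U): T[1,2] = -(-2.9)/(-6.5) = -0.4462; T[1,1] = 0.
  T[0,:] = [+0.0000  +0.3654  -0.1635  -0.0865]
  T[1,:] = [+0.3077  +0.0000  -0.4462  -0.4769]
  T[2,:] = [-0.3679  +0.0283  +0.0000  +0.2170]
  T[3,:] = [-0.1485  +0.1485  +0.3168  +0.0000]
|eigenvalues of T|: 0.5932, 0.3226, 0.3064, 0.3064.
ρ(T) = max|λ| = 0.5932; 0.5932 < 1: convergent.

yes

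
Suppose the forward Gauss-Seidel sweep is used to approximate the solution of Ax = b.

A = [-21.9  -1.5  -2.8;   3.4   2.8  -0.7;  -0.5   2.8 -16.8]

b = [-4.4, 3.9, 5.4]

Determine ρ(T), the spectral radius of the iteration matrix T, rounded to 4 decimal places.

0.1577

A = D + L + U where D = diag(-21.9, 2.8, -16.8).
Gauss-Seidel: T = -(D+L)⁻¹U, row 0 first, T[0,1] = -(-1.5)/(-21.9) = -0.0685; later rows by forward substitution.
  T[0,:] = [+0.0000 -0.0685 -0.1279]
  T[1,:] = [+0.0000 +0.0832 +0.4053]
  T[2,:] = [+0.0000 +0.0159 +0.0713]
|roots of det(T-λI)|: 0.1577, 0.0032, 0.0000.
spectral radius ρ = 0.1577; 0.1577 < 1: convergent.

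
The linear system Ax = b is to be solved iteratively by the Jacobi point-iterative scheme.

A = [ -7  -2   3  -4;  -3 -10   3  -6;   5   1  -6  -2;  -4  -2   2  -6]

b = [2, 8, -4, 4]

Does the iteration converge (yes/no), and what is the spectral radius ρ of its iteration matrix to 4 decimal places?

no, ρ = 1.1264

Split A = D + L + U, D = diag(-7, -10, -6, -6).
Jacobi T = -D⁻¹(L+U): T[1,2] = -(3)/(-10) = +0.3000; T[1,1] = 0.
  T[0,:] = [+0.0000  -0.2857  +0.4286  -0.5714]
  T[1,:] = [-0.3000  +0.0000  +0.3000  -0.6000]
  T[2,:] = [+0.8333  +0.1667  +0.0000  -0.3333]
  T[3,:] = [-0.6667  -0.3333  +0.3333  +0.0000]
moduli |λ_i(T)| = 1.1264, 0.7470, 0.3052, 0.0742.
ρ = 1.1264; 1.1264 > 1, so it fails to converge.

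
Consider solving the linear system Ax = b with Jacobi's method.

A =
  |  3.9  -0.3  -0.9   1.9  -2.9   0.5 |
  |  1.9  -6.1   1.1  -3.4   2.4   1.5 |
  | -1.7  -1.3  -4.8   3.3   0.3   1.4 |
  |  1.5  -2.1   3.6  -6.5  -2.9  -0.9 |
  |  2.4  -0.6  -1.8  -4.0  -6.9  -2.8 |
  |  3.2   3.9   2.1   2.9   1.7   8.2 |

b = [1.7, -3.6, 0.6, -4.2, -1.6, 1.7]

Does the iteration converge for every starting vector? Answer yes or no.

Split A = D + L + U, D = diag(3.9, -6.1, -4.8, -6.5, -6.9, 8.2).
Jacobi T = -D⁻¹(L+U): T[4,3] = -(-4)/(-6.9) = -0.5797; T[4,4] = 0.
  T[0,:] = [+0.0000  +0.0769  +0.2308  -0.4872  +0.7436  -0.1282]
  T[1,:] = [+0.3115  +0.0000  +0.1803  -0.5574  +0.3934  +0.2459]
  T[2,:] = [-0.3542  -0.2708  +0.0000  +0.6875  +0.0625  +0.2917]
  T[3,:] = [+0.2308  -0.3231  +0.5538  +0.0000  -0.4462  -0.1385]
  T[4,:] = [+0.3478  -0.0870  -0.2609  -0.5797  +0.0000  -0.4058]
  T[5,:] = [-0.3902  -0.4756  -0.2561  -0.3537  -0.2073  +0.0000]
moduli |λ_i(T)| = 1.1492, 0.8334, 0.6594, 0.6594, 0.4415, 0.4176.
spectral radius ρ = 1.1492; 1.1492 > 1: divergent.

no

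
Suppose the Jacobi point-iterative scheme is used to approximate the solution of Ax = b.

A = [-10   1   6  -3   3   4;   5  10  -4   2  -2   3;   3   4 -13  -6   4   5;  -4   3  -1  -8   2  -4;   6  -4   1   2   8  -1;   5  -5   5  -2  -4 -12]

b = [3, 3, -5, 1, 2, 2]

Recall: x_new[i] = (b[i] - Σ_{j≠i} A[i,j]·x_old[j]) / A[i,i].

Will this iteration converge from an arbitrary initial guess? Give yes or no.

Split A = D + L + U, D = diag(-10, 10, -13, -8, 8, -12).
Jacobi: T = -D⁻¹(L+U), T[3,5] = -(-4)/(-8) = -0.5000; T[3,3] = 0.
  T[0,:] = [+0.0000 +0.1000 +0.6000 -0.3000 +0.3000 +0.4000]
  T[1,:] = [-0.5000 +0.0000 +0.4000 -0.2000 +0.2000 -0.3000]
  T[2,:] = [+0.2308 +0.3077 +0.0000 -0.4615 +0.3077 +0.3846]
  T[3,:] = [-0.5000 +0.3750 -0.1250 +0.0000 +0.2500 -0.5000]
  T[4,:] = [-0.7500 +0.5000 -0.1250 -0.2500 +0.0000 +0.1250]
  T[5,:] = [+0.4167 -0.4167 +0.4167 -0.1667 -0.3333 +0.0000]
moduli |λ_i(T)| = 1.1434, 0.6625, 0.5610, 0.5610, 0.3136, 0.3136.
ρ = 1.1434; 1.1434 > 1, so it fails to converge.

no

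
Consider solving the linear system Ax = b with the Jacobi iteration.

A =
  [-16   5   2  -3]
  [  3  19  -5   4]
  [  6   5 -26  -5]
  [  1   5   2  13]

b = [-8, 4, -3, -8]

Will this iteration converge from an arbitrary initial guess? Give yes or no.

yes

Write A = D+L+U with D = diag(-16, 19, -26, 13).
Jacobi T = -D⁻¹(L+U): T[3,2] = -(2)/(13) = -0.1538; T[3,3] = 0.
  T[0,:] = [+0.0000, +0.3125, +0.1250, -0.1875]
  T[1,:] = [-0.1579, +0.0000, +0.2632, -0.2105]
  T[2,:] = [+0.2308, +0.1923, +0.0000, -0.1923]
  T[3,:] = [-0.0769, -0.3846, -0.1538, +0.0000]
|λ(T)| sorted: 0.5070, 0.2240, 0.1964, 0.1964.
ρ(T) = max|λ| = 0.5070; 0.5070 < 1, so it converges for any x₀.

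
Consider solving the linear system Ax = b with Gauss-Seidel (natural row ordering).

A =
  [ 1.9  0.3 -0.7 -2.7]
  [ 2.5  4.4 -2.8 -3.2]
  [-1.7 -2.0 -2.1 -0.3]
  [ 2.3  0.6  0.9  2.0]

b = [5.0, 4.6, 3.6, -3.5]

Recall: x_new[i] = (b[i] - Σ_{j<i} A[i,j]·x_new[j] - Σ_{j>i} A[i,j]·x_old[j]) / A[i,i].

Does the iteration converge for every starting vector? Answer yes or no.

no

Split A = D + L + U, D = diag(1.9, 4.4, -2.1, 2).
T_GS = -(D+L)⁻¹U: row 0 first, T[0,2] = -(-0.7)/(1.9) = +0.3684; later rows by forward substitution.
  T[0,:] = [+0.0000 -0.1579 +0.3684 +1.4211]
  T[1,:] = [+0.0000 +0.0897 +0.4270 -0.0801]
  T[2,:] = [+0.0000 +0.0424 -0.7049 -1.2169]
  T[3,:] = [+0.0000 +0.1356 -0.2346 -1.0626]
moduli |λ_i(T)| = 1.4847, 0.1054, 0.1054, 0.0000.
ρ(T) = max|λ| = 1.4847; 1.4847 > 1: divergent.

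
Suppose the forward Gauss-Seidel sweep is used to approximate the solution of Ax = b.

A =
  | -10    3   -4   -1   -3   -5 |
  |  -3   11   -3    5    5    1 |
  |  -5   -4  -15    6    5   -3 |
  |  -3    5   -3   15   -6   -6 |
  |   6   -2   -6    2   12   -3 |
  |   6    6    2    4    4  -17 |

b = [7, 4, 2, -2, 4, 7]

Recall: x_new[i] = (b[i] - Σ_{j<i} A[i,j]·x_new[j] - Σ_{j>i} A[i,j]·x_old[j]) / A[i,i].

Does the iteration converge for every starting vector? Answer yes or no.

yes

A = D + L + U where D = diag(-10, 11, -15, 15, 12, -17).
Gauss-Seidel: T = -(D+L)⁻¹U, row 0 first, T[0,1] = -(3)/(-10) = +0.3000; later rows by forward substitution.
  T[0,:] = [+0.0000, +0.3000, -0.4000, -0.1000, -0.3000, -0.5000]
  T[1,:] = [+0.0000, +0.0818, +0.1636, -0.4818, -0.5364, -0.2273]
  T[2,:] = [+0.0000, -0.1218, +0.0897, +0.5618, +0.5764, +0.0273]
  T[3,:] = [+0.0000, +0.0084, -0.1166, +0.2530, +0.6341, +0.3812]
  T[4,:] = [+0.0000, -0.1987, +0.2916, +0.2084, +0.2431, +0.4122]
  T[5,:] = [+0.0000, +0.0757, -0.0317, -0.0307, -0.0210, -0.0668]
|λ(T)| sorted: 0.8659, 0.2479, 0.2479, 0.1473, 0.1473, 0.0000.
spectral radius ρ = 0.8659; 0.8659 < 1, so it converges for any x₀.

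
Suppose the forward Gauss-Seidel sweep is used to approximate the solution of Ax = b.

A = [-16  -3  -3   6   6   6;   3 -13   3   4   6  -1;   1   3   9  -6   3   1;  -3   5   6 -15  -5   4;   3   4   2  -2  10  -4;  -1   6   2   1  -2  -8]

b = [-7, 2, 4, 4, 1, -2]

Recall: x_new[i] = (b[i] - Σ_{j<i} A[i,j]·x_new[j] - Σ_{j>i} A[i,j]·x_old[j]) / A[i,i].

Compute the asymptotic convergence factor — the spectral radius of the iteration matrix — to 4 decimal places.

Diagonal D = diag(-16, -13, 9, -15, 10, -8); L, U strict lower/upper.
T_GS = -(D+L)⁻¹U: row 0 first, T[0,2] = -(-3)/(-16) = -0.1875; later rows by forward substitution.
  T[0,:] = [+0.0000 -0.1875 -0.1875 +0.3750 +0.3750 +0.3750]
  T[1,:] = [+0.0000 -0.0433 +0.1875 +0.3942 +0.5481 +0.0096]
  T[2,:] = [+0.0000 +0.0353 -0.0417 +0.4936 -0.5577 -0.1560]
  T[3,:] = [+0.0000 +0.0372 +0.0833 +0.2538 -0.4487 +0.1325]
  T[4,:] = [+0.0000 +0.0739 +0.0062 -0.3181 -0.3099 +0.3413]
  T[5,:] = [+0.0000 -0.0140 +0.1625 +0.4835 +0.2462 -0.1474]
|λ(T)| sorted: 0.8303, 0.3782, 0.2823, 0.0736, 0.0736, 0.0000.
ρ(T) = max|λ| = 0.8303; 0.8303 < 1 ⇒ converges.

0.8303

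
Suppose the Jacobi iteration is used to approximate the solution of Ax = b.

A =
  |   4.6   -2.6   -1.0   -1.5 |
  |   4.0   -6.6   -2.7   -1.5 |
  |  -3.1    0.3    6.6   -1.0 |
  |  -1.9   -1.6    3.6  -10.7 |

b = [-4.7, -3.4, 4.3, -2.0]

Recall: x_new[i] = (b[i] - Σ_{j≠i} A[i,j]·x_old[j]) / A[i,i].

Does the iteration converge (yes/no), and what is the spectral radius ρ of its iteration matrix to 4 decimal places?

A = D + L + U where D = diag(4.6, -6.6, 6.6, -10.7).
Jacobi T = -D⁻¹(L+U): T[1,0] = -(4)/(-6.6) = +0.6061; T[1,1] = 0.
  T[0,:] = [+0.0000, +0.5652, +0.2174, +0.3261]
  T[1,:] = [+0.6061, +0.0000, -0.4091, -0.2273]
  T[2,:] = [+0.4697, -0.0455, +0.0000, +0.1515]
  T[3,:] = [-0.1776, -0.1495, +0.3364, +0.0000]
eigenvalue magnitudes: 0.7197, 0.4620, 0.4620, 0.2017.
ρ = 0.7197; 0.7197 < 1, so it converges for any x₀.

yes, ρ = 0.7197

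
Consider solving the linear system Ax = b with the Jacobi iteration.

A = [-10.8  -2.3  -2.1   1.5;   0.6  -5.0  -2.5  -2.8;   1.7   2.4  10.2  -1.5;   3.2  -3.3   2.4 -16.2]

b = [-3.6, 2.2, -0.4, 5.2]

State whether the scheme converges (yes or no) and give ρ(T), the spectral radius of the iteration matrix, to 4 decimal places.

yes, ρ = 0.5511

Diagonal D = diag(-10.8, -5, 10.2, -16.2); L, U strict lower/upper.
T_J = -D⁻¹(L+U): T[3,2] = -(2.4)/(-16.2) = +0.1481; T[3,3] = 0.
  T[0,:] = [+0.0000, -0.2130, -0.1944, +0.1389]
  T[1,:] = [+0.1200, +0.0000, -0.5000, -0.5600]
  T[2,:] = [-0.1667, -0.2353, +0.0000, +0.1471]
  T[3,:] = [+0.1975, -0.2037, +0.1481, +0.0000]
|eigenvalues of T|: 0.5511, 0.3762, 0.3762, 0.1733.
ρ = 0.5511; 0.5511 < 1, so it converges for any x₀.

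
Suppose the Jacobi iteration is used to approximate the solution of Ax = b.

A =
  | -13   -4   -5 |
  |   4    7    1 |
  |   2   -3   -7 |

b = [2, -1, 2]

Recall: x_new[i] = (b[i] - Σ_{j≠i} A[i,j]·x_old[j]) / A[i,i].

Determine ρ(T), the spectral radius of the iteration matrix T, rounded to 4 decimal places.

0.5302

Diagonal D = diag(-13, 7, -7); L, U strict lower/upper.
Jacobi T = -D⁻¹(L+U): T[0,2] = -(-5)/(-13) = -0.3846; T[0,0] = 0.
  T[0,:] = [+0.0000  -0.3077  -0.3846]
  T[1,:] = [-0.5714  +0.0000  -0.1429]
  T[2,:] = [+0.2857  -0.4286  +0.0000]
|roots of det(T-λI)|: 0.5302, 0.3924, 0.3924.
spectral radius ρ = 0.5302; 0.5302 < 1 ⇒ converges.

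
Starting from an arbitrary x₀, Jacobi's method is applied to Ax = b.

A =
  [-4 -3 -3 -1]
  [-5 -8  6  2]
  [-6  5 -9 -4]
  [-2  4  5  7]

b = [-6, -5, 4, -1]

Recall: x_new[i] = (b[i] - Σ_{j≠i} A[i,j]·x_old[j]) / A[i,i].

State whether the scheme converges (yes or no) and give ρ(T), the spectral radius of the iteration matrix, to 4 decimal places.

Let D = diag(-4, -8, -9, 7); L, U the strict triangles.
Jacobi: T = -D⁻¹(L+U), T[2,0] = -(-6)/(-9) = -0.6667; T[2,2] = 0.
  T[0,:] = [+0.0000  -0.7500  -0.7500  -0.2500]
  T[1,:] = [-0.6250  +0.0000  +0.7500  +0.2500]
  T[2,:] = [-0.6667  +0.5556  +0.0000  -0.4444]
  T[3,:] = [+0.2857  -0.5714  -0.7143  +0.0000]
|eigenvalues of T|: 1.3571, 0.7529, 0.7529, 0.1425.
ρ = 1.3571; 1.3571 > 1: divergent.

no, ρ = 1.3571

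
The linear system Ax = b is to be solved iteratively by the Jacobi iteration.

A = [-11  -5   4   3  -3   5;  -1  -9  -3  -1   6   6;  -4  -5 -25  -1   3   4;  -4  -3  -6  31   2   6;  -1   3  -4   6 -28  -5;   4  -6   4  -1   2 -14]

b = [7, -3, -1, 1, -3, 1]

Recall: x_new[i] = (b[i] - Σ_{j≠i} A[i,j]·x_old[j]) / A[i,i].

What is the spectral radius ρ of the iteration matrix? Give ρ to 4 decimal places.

0.5451

Write A = D+L+U with D = diag(-11, -9, -25, 31, -28, -14).
T_J = -D⁻¹(L+U): T[4,3] = -(6)/(-28) = +0.2143; T[4,4] = 0.
  T[0,:] = [+0.0000, -0.4545, +0.3636, +0.2727, -0.2727, +0.4545]
  T[1,:] = [-0.1111, +0.0000, -0.3333, -0.1111, +0.6667, +0.6667]
  T[2,:] = [-0.1600, -0.2000, +0.0000, -0.0400, +0.1200, +0.1600]
  T[3,:] = [+0.1290, +0.0968, +0.1935, +0.0000, -0.0645, -0.1935]
  T[4,:] = [-0.0357, +0.1071, -0.1429, +0.2143, +0.0000, -0.1786]
  T[5,:] = [+0.2857, -0.4286, +0.2857, -0.0714, +0.1429, +0.0000]
moduli |λ_i(T)| = 0.5451, 0.4349, 0.4349, 0.4061, 0.4061, 0.1695.
spectral radius ρ = 0.5451; 0.5451 < 1 ⇒ converges.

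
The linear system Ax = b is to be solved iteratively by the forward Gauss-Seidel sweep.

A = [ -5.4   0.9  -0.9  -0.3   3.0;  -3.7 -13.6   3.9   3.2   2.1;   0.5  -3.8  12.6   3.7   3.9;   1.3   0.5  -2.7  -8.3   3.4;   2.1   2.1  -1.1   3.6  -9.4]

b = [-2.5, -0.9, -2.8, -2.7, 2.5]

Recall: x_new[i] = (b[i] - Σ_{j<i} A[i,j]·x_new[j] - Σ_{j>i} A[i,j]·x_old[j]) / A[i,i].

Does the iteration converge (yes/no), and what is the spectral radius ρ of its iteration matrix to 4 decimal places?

yes, ρ = 0.5176

Let D = diag(-5.4, -13.6, 12.6, -8.3, -9.4); L, U the strict triangles.
GS T = -(D+L)⁻¹U: row 0 first, T[0,3] = -(-0.3)/(-5.4) = -0.0556; later rows by forward substitution.
  T[0,:] = [+0.0000  +0.1667  -0.1667  -0.0556  +0.5556]
  T[1,:] = [+0.0000  -0.0453  +0.3321  +0.2504  +0.0033]
  T[2,:] = [+0.0000  -0.0203  +0.1068  -0.2159  -0.3306]
  T[3,:] = [+0.0000  +0.0300  -0.0408  +0.0766  +0.6044]
  T[4,:] = [+0.0000  +0.0410  +0.0088  +0.0981  +0.3950]
moduli |λ_i(T)| = 0.5176, 0.1891, 0.1145, 0.1145, 0.0000.
ρ = 0.5176; 0.5176 < 1 ⇒ converges.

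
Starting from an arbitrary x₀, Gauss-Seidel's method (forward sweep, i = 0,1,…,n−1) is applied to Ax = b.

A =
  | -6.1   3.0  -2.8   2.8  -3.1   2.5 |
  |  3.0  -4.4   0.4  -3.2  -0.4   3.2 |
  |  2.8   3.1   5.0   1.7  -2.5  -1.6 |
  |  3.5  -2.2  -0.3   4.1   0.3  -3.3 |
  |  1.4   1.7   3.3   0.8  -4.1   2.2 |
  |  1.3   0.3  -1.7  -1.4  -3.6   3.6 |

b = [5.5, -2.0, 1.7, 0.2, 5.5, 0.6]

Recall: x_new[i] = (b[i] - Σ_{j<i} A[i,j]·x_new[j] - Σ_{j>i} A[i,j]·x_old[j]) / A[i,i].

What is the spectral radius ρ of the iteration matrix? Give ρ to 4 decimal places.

Write A = D+L+U with D = diag(-6.1, -4.4, 5, 4.1, -4.1, 3.6).
T_GS = -(D+L)⁻¹U: row 0 first, T[0,1] = -(3)/(-6.1) = +0.4918; later rows by forward substitution.
  T[0,:] = [+0.0000, +0.4918, -0.4590, +0.4590, -0.5082, +0.4098]
  T[1,:] = [+0.0000, +0.3353, -0.2221, -0.4143, -0.4374, +1.0067]
  T[2,:] = [+0.0000, -0.4833, +0.3947, -0.3402, +1.0558, -0.5337]
  T[3,:] = [+0.0000, -0.2753, +0.3016, -0.6390, +0.2032, +0.9562]
  T[4,:] = [+0.0000, -0.1357, +0.1277, -0.4135, +0.5345, +0.8510]
  T[5,:] = [+0.0000, -0.6766, +0.6157, -0.9539, +1.3321, +0.7389]
|λ(T)| sorted: 1.1368, 0.6931, 0.6931, 0.2415, 0.0016, 0.0000.
spectral radius ρ = 1.1368; 1.1368 > 1, so it fails to converge.

1.1368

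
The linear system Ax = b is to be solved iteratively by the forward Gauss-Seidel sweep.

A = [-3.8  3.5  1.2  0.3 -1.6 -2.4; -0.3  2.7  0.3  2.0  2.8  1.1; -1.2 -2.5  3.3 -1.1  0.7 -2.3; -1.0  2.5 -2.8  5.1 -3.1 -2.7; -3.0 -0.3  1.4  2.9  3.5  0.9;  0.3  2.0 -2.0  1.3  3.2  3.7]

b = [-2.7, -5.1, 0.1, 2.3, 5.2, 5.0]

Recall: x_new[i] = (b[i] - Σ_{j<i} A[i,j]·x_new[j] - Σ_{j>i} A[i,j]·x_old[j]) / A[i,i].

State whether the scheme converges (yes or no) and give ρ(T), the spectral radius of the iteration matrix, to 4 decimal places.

Write A = D+L+U with D = diag(-3.8, 2.7, 3.3, 5.1, 3.5, 3.7).
Gauss-Seidel: T = -(D+L)⁻¹U, row 0 first, T[0,2] = -(1.2)/(-3.8) = +0.3158; later rows by forward substitution.
  T[0,:] = [+0.0000 +0.9211 +0.3158 +0.0789 -0.4211 -0.6316]
  T[1,:] = [+0.0000 +0.1023 -0.0760 -0.7320 -1.0838 -0.4776]
  T[2,:] = [+0.0000 +0.4125 +0.0572 -0.1925 -1.1863 +0.1055]
  T[3,:] = [+0.0000 +0.3569 +0.1306 +0.2686 +0.4053 +0.6976]
  T[4,:] = [+0.0000 +0.3376 +0.1330 -0.1406 -0.3151 -1.4596]
  T[5,:] = [+0.0000 -0.3244 -0.1145 +0.3125 +0.1088 +1.3837]
|λ(T)| sorted: 1.3225, 0.8469, 0.8469, 0.3479, 0.0013, 0.0000.
ρ = 1.3225; 1.3225 > 1 ⇒ diverges.

no, ρ = 1.3225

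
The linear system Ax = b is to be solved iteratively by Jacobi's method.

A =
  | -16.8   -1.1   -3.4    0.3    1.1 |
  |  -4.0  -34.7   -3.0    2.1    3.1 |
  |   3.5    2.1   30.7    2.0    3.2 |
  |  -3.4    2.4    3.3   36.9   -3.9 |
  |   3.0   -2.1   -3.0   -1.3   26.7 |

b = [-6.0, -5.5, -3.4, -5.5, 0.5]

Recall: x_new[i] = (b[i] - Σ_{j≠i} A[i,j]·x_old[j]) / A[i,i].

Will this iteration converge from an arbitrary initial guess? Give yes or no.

Write A = D+L+U with D = diag(-16.8, -34.7, 30.7, 36.9, 26.7).
Jacobi T = -D⁻¹(L+U): T[0,1] = -(-1.1)/(-16.8) = -0.0655; T[0,0] = 0.
  T[0,:] = [+0.0000  -0.0655  -0.2024  +0.0179  +0.0655]
  T[1,:] = [-0.1153  +0.0000  -0.0865  +0.0605  +0.0893]
  T[2,:] = [-0.1140  -0.0684  +0.0000  -0.0651  -0.1042]
  T[3,:] = [+0.0921  -0.0650  -0.0894  +0.0000  +0.1057]
  T[4,:] = [-0.1124  +0.0787  +0.1124  +0.0487  +0.0000]
|λ(T)| sorted: 0.2186, 0.1570, 0.1570, 0.0455, 0.0076.
spectral radius ρ = 0.2186; 0.2186 < 1: convergent.

yes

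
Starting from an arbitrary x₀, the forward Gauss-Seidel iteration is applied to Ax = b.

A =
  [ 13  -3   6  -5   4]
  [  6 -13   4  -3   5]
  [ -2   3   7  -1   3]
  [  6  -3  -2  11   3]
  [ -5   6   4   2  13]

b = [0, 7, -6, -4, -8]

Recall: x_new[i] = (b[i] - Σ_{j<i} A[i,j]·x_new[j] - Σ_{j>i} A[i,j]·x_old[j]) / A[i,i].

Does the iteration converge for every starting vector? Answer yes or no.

Write A = D+L+U with D = diag(13, -13, 7, 11, 13).
Gauss-Seidel: T = -(D+L)⁻¹U, row 0 first, T[0,3] = -(-5)/(13) = +0.3846; later rows by forward substitution.
  T[0,:] = [+0.0000 +0.2308 -0.4615 +0.3846 -0.3077]
  T[1,:] = [+0.0000 +0.1065 +0.0947 -0.0533 +0.2426]
  T[2,:] = [+0.0000 +0.0203 -0.1724 +0.2756 -0.6205]
  T[3,:] = [+0.0000 -0.0931 +0.2462 -0.1742 -0.1515]
  T[4,:] = [+0.0000 +0.0477 -0.2060 +0.1145 -0.0161]
eigenvalue magnitudes: 0.6034, 0.2938, 0.1087, 0.0552, 0.0000.
ρ = 0.6034; 0.6034 < 1: convergent.

yes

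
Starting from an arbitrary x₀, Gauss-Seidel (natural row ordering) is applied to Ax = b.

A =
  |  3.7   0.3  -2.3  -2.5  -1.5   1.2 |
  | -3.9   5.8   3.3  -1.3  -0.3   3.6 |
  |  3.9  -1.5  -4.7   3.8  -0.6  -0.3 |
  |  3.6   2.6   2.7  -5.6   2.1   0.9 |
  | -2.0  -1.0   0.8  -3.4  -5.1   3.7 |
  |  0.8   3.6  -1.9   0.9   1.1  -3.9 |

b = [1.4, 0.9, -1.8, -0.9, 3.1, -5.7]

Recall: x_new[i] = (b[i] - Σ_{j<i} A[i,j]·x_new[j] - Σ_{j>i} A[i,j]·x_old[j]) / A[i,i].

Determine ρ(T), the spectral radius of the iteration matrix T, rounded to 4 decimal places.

Diagonal D = diag(3.7, 5.8, -4.7, -5.6, -5.1, -3.9); L, U strict lower/upper.
T_GS = -(D+L)⁻¹U: row 0 first, T[0,5] = -(1.2)/(3.7) = -0.3243; later rows by forward substitution.
  T[0,:] = [+0.0000 -0.0811 +0.6216 +0.6757 +0.4054 -0.3243]
  T[1,:] = [+0.0000 -0.0545 -0.1510 +0.6785 +0.3243 -0.8388]
  T[2,:] = [+0.0000 -0.0499 +0.5640 +1.1526 +0.1052 -0.0653]
  T[3,:] = [+0.0000 -0.1015 +0.6014 +1.3051 +0.8369 -0.4687]
  T[4,:] = [+0.0000 +0.1023 -0.5267 -1.0873 -0.7640 +1.3194]
  T[5,:] = [+0.0000 -0.0372 -0.2964 +0.1978 +0.3089 -0.5450]
|λ(T)| sorted: 1.3661, 0.7533, 0.6026, 0.4885, 0.0069, 0.0000.
ρ = 1.3661; 1.3661 > 1 ⇒ diverges.

1.3661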